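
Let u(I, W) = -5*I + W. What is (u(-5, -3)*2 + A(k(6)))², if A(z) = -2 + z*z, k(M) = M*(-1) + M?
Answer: 1764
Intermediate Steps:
k(M) = 0 (k(M) = -M + M = 0)
u(I, W) = W - 5*I
A(z) = -2 + z²
(u(-5, -3)*2 + A(k(6)))² = ((-3 - 5*(-5))*2 + (-2 + 0²))² = ((-3 + 25)*2 + (-2 + 0))² = (22*2 - 2)² = (44 - 2)² = 42² = 1764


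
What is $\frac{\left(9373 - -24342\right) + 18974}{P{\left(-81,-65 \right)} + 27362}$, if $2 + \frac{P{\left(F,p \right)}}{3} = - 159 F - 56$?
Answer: $\frac{52689}{65825} \approx 0.80044$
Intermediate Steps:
$P{\left(F,p \right)} = -174 - 477 F$ ($P{\left(F,p \right)} = -6 + 3 \left(- 159 F - 56\right) = -6 + 3 \left(-56 - 159 F\right) = -6 - \left(168 + 477 F\right) = -174 - 477 F$)
$\frac{\left(9373 - -24342\right) + 18974}{P{\left(-81,-65 \right)} + 27362} = \frac{\left(9373 - -24342\right) + 18974}{\left(-174 - -38637\right) + 27362} = \frac{\left(9373 + 24342\right) + 18974}{\left(-174 + 38637\right) + 27362} = \frac{33715 + 18974}{38463 + 27362} = \frac{52689}{65825}$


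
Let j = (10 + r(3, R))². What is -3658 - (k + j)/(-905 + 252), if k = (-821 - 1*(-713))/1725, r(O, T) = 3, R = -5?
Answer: -1373390411/375475 ≈ -3657.7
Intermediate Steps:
j = 169 (j = (10 + 3)² = 13² = 169)
k = -36/575 (k = (-821 + 713)*(1/1725) = -108*1/1725 = -36/575 ≈ -0.062609)
-3658 - (k + j)/(-905 + 252) = -3658 - (-36/575 + 169)/(-905 + 252) = -3658 - 97139/(575*(-653)) = -3658 - 97139*(-1)/(575*653) = -3658 - 1*(-97139/375475) = -3658 + 97139/375475 = -1373390411/375475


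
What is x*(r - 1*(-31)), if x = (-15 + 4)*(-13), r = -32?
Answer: -143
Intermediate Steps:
x = 143 (x = -11*(-13) = 143)
x*(r - 1*(-31)) = 143*(-32 - 1*(-31)) = 143*(-32 + 31) = 143*(-1) = -143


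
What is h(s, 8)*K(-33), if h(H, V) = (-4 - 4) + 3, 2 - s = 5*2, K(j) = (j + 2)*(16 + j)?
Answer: -2635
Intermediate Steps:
K(j) = (2 + j)*(16 + j)
s = -8 (s = 2 - 5*2 = 2 - 1*10 = 2 - 10 = -8)
h(H, V) = -5 (h(H, V) = -8 + 3 = -5)
h(s, 8)*K(-33) = -5*(32 + (-33)**2 + 18*(-33)) = -5*(32 + 1089 - 594) = -5*527 = -2635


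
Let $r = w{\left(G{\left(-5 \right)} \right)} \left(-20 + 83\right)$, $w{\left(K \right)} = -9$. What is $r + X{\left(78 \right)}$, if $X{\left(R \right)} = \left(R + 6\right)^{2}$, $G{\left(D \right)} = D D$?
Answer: $6489$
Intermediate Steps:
$G{\left(D \right)} = D^{2}$
$X{\left(R \right)} = \left(6 + R\right)^{2}$
$r = -567$ ($r = - 9 \left(-20 + 83\right) = \left(-9\right) 63 = -567$)
$r + X{\left(78 \right)} = -567 + \left(6 + 78\right)^{2} = -567 + 84^{2} = -567 + 7056 = 6489$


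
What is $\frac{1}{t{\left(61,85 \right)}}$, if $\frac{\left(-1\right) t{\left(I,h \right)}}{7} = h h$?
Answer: $- \frac{1}{50575} \approx -1.9773 \cdot 10^{-5}$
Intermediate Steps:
$t{\left(I,h \right)} = - 7 h^{2}$ ($t{\left(I,h \right)} = - 7 h h = - 7 h^{2}$)
$\frac{1}{t{\left(61,85 \right)}} = \frac{1}{\left(-7\right) 85^{2}} = \frac{1}{\left(-7\right) 7225} = \frac{1}{-50575} = - \frac{1}{50575}$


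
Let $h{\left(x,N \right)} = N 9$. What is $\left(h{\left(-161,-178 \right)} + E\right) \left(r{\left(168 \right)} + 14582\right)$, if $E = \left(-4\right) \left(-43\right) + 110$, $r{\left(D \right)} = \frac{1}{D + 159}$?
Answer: $- \frac{2098058600}{109} \approx -1.9248 \cdot 10^{7}$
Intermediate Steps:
$h{\left(x,N \right)} = 9 N$
$r{\left(D \right)} = \frac{1}{159 + D}$
$E = 282$ ($E = 172 + 110 = 282$)
$\left(h{\left(-161,-178 \right)} + E\right) \left(r{\left(168 \right)} + 14582\right) = \left(9 \left(-178\right) + 282\right) \left(\frac{1}{159 + 168} + 14582\right) = \left(-1602 + 282\right) \left(\frac{1}{327} + 14582\right) = - 1320 \left(\frac{1}{327} + 14582\right) = \left(-1320\right) \frac{4768315}{327} = - \frac{2098058600}{109}$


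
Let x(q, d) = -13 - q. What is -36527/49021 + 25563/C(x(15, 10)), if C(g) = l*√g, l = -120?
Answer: -36527/49021 + 8521*I*√7/560 ≈ -0.74513 + 40.258*I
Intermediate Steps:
C(g) = -120*√g
-36527/49021 + 25563/C(x(15, 10)) = -36527/49021 + 25563/((-120*√(-13 - 1*15))) = -36527*1/49021 + 25563/((-120*√(-13 - 15))) = -36527/49021 + 25563/((-240*I*√7)) = -36527/49021 + 25563*(I*√7/1680) = -36527/49021 + 8521*I*√7/560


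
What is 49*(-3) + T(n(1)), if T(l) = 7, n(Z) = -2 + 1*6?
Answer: -140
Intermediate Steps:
n(Z) = 4 (n(Z) = -2 + 6 = 4)
49*(-3) + T(n(1)) = 49*(-3) + 7 = -147 + 7 = -140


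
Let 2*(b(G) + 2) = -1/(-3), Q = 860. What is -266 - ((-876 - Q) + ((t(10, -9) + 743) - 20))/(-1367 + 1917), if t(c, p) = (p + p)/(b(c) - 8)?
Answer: -8572041/32450 ≈ -264.16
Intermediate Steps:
b(G) = -11/6 (b(G) = -2 + (-1/(-3))/2 = -2 + (-1*(-1/3))/2 = -2 + (1/2)*(1/3) = -2 + 1/6 = -11/6)
t(c, p) = -12*p/59 (t(c, p) = (p + p)/(-11/6 - 8) = (2*p)/(-59/6) = (2*p)*(-6/59) = -12*p/59)
-266 - ((-876 - Q) + ((t(10, -9) + 743) - 20))/(-1367 + 1917) = -266 - ((-876 - 1*860) + ((-12/59*(-9) + 743) - 20))/(-1367 + 1917) = -266 - ((-876 - 860) + ((108/59 + 743) - 20))/550 = -266 - (-1736 + (43945/59 - 20))/550 = -266 - (-1736 + 42765/59)/550 = -266 - (-59659)/(59*550) = -266 - 1*(-59659/32450) = -266 + 59659/32450 = -8572041/32450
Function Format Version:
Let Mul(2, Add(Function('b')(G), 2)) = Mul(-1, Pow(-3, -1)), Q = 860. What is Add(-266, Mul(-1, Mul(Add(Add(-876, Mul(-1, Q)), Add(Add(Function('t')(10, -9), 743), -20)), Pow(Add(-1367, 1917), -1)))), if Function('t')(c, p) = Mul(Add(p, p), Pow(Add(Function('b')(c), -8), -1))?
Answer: Rational(-8572041, 32450) ≈ -264.16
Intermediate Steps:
Function('b')(G) = Rational(-11, 6) (Function('b')(G) = Add(-2, Mul(Rational(1, 2), Mul(-1, Pow(-3, -1)))) = Add(-2, Mul(Rational(1, 2), Mul(-1, Rational(-1, 3)))) = Add(-2, Mul(Rational(1, 2), Rational(1, 3))) = Add(-2, Rational(1, 6)) = Rational(-11, 6))
Function('t')(c, p) = Mul(Rational(-12, 59), p) (Function('t')(c, p) = Mul(Add(p, p), Pow(Add(Rational(-11, 6), -8), -1)) = Mul(Mul(2, p), Pow(Rational(-59, 6), -1)) = Mul(Mul(2, p), Rational(-6, 59)) = Mul(Rational(-12, 59), p))
Add(-266, Mul(-1, Mul(Add(Add(-876, Mul(-1, Q)), Add(Add(Function('t')(10, -9), 743), -20)), Pow(Add(-1367, 1917), -1)))) = Add(-266, Mul(-1, Mul(Add(Add(-876, Mul(-1, 860)), Add(Add(Mul(Rational(-12, 59), -9), 743), -20)), Pow(Add(-1367, 1917), -1)))) = Add(-266, Mul(-1, Mul(Add(Add(-876, -860), Add(Add(Rational(108, 59), 743), -20)), Pow(550, -1)))) = Add(-266, Mul(-1, Mul(Add(-1736, Add(Rational(43945, 59), -20)), Rational(1, 550)))) = Add(-266, Mul(-1, Mul(Add(-1736, Rational(42765, 59)), Rational(1, 550)))) = Add(-266, Mul(-1, Mul(Rational(-59659, 59), Rational(1, 550)))) = Add(-266, Mul(-1, Rational(-59659, 32450))) = Add(-266, Rational(59659, 32450)) = Rational(-8572041, 32450)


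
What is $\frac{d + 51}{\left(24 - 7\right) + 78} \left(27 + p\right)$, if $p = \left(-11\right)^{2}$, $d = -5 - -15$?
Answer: $\frac{9028}{95} \approx 95.032$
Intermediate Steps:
$d = 10$ ($d = -5 + 15 = 10$)
$p = 121$
$\frac{d + 51}{\left(24 - 7\right) + 78} \left(27 + p\right) = \frac{10 + 51}{\left(24 - 7\right) + 78} \left(27 + 121\right) = \frac{61}{17 + 78} \cdot 148 = \frac{61}{95} \cdot 148 = \frac{9028}{95}$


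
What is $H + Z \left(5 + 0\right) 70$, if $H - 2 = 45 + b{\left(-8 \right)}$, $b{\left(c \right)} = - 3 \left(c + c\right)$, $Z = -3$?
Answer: $-955$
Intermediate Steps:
$b{\left(c \right)} = - 6 c$ ($b{\left(c \right)} = - 3 \cdot 2 c = - 6 c$)
$H = 95$ ($H = 2 + \left(45 - -48\right) = 2 + \left(45 + 48\right) = 2 + 93 = 95$)
$H + Z \left(5 + 0\right) 70 = 95 + - 3 \left(5 + 0\right) 70 = 95 + \left(-3\right) 5 \cdot 70 = 95 - 1050 = -955$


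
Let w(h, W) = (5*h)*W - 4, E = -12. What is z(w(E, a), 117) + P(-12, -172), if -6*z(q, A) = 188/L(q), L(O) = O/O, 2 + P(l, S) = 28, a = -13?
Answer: -16/3 ≈ -5.3333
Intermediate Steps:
P(l, S) = 26 (P(l, S) = -2 + 28 = 26)
L(O) = 1
w(h, W) = -4 + 5*W*h (w(h, W) = 5*W*h - 4 = -4 + 5*W*h)
z(q, A) = -94/3 (z(q, A) = -94/(3*1) = -94/3)
z(w(E, a), 117) + P(-12, -172) = -94/3 + 26 = -16/3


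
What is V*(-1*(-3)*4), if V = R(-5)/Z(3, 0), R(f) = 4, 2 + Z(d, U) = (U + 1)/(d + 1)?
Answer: -192/7 ≈ -27.429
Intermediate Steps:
Z(d, U) = -2 + (1 + U)/(1 + d) (Z(d, U) = -2 + (U + 1)/(d + 1) = -2 + (1 + U)/(1 + d))
V = -16/7 (V = 4/(((-1 + 0 - 2*3)/(1 + 3))) = 4/(((-1 + 0 - 6)/4)) = 4/(((¼)*(-7))) = 4/(-7/4) = 4*(-4/7) = -16/7 ≈ -2.2857)
V*(-1*(-3)*4) = -16*(-1*(-3))*4/7 = -48*4/7 = -16/7*12 = -192/7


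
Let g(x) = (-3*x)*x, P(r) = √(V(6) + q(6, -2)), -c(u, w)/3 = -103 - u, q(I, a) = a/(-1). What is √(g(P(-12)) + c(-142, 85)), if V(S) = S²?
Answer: I*√231 ≈ 15.199*I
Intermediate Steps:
q(I, a) = -a (q(I, a) = a*(-1) = -a)
c(u, w) = 309 + 3*u (c(u, w) = -3*(-103 - u) = 309 + 3*u)
P(r) = √38 (P(r) = √(6² - 1*(-2)) = √(36 + 2) = √38)
g(x) = -3*x²
√(g(P(-12)) + c(-142, 85)) = √(-3*(√38)² + (309 + 3*(-142))) = √(-3*38 + (309 - 426)) = √(-114 - 117) = √(-231) = I*√231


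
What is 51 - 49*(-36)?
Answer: 1815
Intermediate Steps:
51 - 49*(-36) = 51 + 1764 = 1815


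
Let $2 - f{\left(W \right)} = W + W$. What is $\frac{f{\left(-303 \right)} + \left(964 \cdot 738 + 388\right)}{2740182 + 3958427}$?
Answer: $\frac{712428}{6698609} \approx 0.10635$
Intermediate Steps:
$f{\left(W \right)} = 2 - 2 W$ ($f{\left(W \right)} = 2 - \left(W + W\right) = 2 - 2 W$)
$\frac{f{\left(-303 \right)} + \left(964 \cdot 738 + 388\right)}{2740182 + 3958427} = \frac{\left(2 - -606\right) + \left(964 \cdot 738 + 388\right)}{2740182 + 3958427} = \frac{\left(2 + 606\right) + \left(711432 + 388\right)}{6698609} = \left(608 + 711820\right) \frac{1}{6698609} = 712428 \cdot \frac{1}{6698609} = \frac{712428}{6698609}$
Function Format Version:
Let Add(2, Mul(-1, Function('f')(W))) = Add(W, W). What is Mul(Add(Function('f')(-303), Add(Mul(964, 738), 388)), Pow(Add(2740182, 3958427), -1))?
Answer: Rational(712428, 6698609) ≈ 0.10635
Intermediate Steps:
Function('f')(W) = Add(2, Mul(-2, W)) (Function('f')(W) = Add(2, Mul(-1, Add(W, W))) = Add(2, Mul(-1, Mul(2, W))) = Add(2, Mul(-2, W)))
Mul(Add(Function('f')(-303), Add(Mul(964, 738), 388)), Pow(Add(2740182, 3958427), -1)) = Mul(Add(Add(2, Mul(-2, -303)), Add(Mul(964, 738), 388)), Pow(Add(2740182, 3958427), -1)) = Mul(Add(Add(2, 606), Add(711432, 388)), Pow(6698609, -1)) = Mul(Add(608, 711820), Rational(1, 6698609)) = Mul(712428, Rational(1, 6698609)) = Rational(712428, 6698609)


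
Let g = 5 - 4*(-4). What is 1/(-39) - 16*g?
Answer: -13105/39 ≈ -336.03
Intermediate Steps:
g = 21 (g = 5 + 16 = 21)
1/(-39) - 16*g = 1/(-39) - 16*21 = -1/39 - 336 = -13105/39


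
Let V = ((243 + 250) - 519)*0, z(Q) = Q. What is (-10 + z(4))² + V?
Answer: 36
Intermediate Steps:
V = 0 (V = (493 - 519)*0 = -26*0 = 0)
(-10 + z(4))² + V = (-10 + 4)² + 0 = (-6)² + 0 = 36 + 0 = 36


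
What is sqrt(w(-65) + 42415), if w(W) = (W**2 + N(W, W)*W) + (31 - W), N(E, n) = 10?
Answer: sqrt(46086) ≈ 214.68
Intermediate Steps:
w(W) = 31 + W**2 + 9*W (w(W) = (W**2 + 10*W) + (31 - W) = 31 + W**2 + 9*W)
sqrt(w(-65) + 42415) = sqrt((31 + (-65)**2 + 9*(-65)) + 42415) = sqrt((31 + 4225 - 585) + 42415) = sqrt(3671 + 42415) = sqrt(46086)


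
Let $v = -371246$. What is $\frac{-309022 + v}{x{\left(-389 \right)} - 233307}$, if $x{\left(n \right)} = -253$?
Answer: $\frac{170067}{58390} \approx 2.9126$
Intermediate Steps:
$\frac{-309022 + v}{x{\left(-389 \right)} - 233307} = \frac{-309022 - 371246}{-253 - 233307} = - \frac{680268}{-233560} = \left(-680268\right) \left(- \frac{1}{233560}\right) = \frac{170067}{58390}$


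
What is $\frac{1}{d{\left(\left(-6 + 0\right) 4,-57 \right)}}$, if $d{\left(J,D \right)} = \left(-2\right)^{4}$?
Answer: $\frac{1}{16} \approx 0.0625$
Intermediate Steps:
$d{\left(J,D \right)} = 16$
$\frac{1}{d{\left(\left(-6 + 0\right) 4,-57 \right)}} = \frac{1}{16}$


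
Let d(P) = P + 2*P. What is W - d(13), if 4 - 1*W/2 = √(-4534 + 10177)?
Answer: -31 - 6*√627 ≈ -181.24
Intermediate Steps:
d(P) = 3*P
W = 8 - 6*√627 (W = 8 - 2*√(-4534 + 10177) = 8 - 6*√627 ≈ -142.24)
W - d(13) = (8 - 6*√627) - 3*13 = (8 - 6*√627) - 1*39 = (8 - 6*√627) - 39 = -31 - 6*√627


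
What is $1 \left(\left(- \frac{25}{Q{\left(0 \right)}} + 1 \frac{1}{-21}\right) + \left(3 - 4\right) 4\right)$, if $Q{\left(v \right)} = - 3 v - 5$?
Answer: $\frac{20}{21} \approx 0.95238$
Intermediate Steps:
$Q{\left(v \right)} = -5 - 3 v$
$1 \left(\left(- \frac{25}{Q{\left(0 \right)}} + 1 \frac{1}{-21}\right) + \left(3 - 4\right) 4\right) = 1 \left(\left(- \frac{25}{-5 - 0} + 1 \frac{1}{-21}\right) + \left(3 - 4\right) 4\right) = 1 \left(\left(- \frac{25}{-5 + 0} + 1 \left(- \frac{1}{21}\right)\right) - 4\right) = 1 \left(\left(- \frac{25}{-5} - \frac{1}{21}\right) - 4\right) = 1 \left(\left(\left(-25\right) \left(- \frac{1}{5}\right) - \frac{1}{21}\right) - 4\right) = 1 \left(\left(5 - \frac{1}{21}\right) - 4\right) = 1 \left(\frac{104}{21} - 4\right) = 1 \cdot \frac{20}{21} = \frac{20}{21}$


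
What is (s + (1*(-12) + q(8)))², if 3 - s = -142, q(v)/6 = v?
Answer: 32761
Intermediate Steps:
q(v) = 6*v
s = 145 (s = 3 - 1*(-142) = 3 + 142 = 145)
(s + (1*(-12) + q(8)))² = (145 + (1*(-12) + 6*8))² = (145 + (-12 + 48))² = (145 + 36)² = 181² = 32761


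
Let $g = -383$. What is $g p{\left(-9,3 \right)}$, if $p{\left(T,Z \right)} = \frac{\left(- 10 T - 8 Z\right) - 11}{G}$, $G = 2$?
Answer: $- \frac{21065}{2} \approx -10533.0$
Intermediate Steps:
$p{\left(T,Z \right)} = - \frac{11}{2} - 5 T - 4 Z$ ($p{\left(T,Z \right)} = \frac{\left(- 10 T - 8 Z\right) - 11}{2} = \left(-11 - 10 T - 8 Z\right) \frac{1}{2} = - \frac{11}{2} - 5 T - 4 Z$)
$g p{\left(-9,3 \right)} = - 383 \left(- \frac{11}{2} - -45 - 12\right) = - 383 \left(- \frac{11}{2} + 45 - 12\right) = \left(-383\right) \frac{55}{2} = - \frac{21065}{2}$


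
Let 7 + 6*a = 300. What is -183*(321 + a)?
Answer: -135359/2 ≈ -67680.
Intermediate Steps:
a = 293/6 (a = -7/6 + (1/6)*300 = -7/6 + 50 = 293/6 ≈ 48.833)
-183*(321 + a) = -183*(321 + 293/6) = -183*2219/6 = -135359/2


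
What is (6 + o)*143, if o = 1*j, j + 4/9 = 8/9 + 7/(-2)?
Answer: 7579/18 ≈ 421.06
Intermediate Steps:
j = -55/18 (j = -4/9 + (8/9 + 7/(-2)) = -4/9 + (8*(⅑) + 7*(-½)) = -4/9 + (8/9 - 7/2) = -4/9 - 47/18 = -55/18 ≈ -3.0556)
o = -55/18 (o = 1*(-55/18) = -55/18 ≈ -3.0556)
(6 + o)*143 = (6 - 55/18)*143 = (53/18)*143 = 7579/18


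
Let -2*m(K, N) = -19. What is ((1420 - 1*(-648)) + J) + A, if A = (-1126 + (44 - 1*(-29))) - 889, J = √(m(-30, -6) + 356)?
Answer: 126 + √1462/2 ≈ 145.12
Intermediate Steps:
m(K, N) = 19/2 (m(K, N) = -½*(-19) = 19/2)
J = √1462/2 (J = √(19/2 + 356) = √(731/2) = √1462/2 ≈ 19.118)
A = -1942 (A = (-1126 + (44 + 29)) - 889 = (-1126 + 73) - 889 = -1053 - 889 = -1942)
((1420 - 1*(-648)) + J) + A = ((1420 - 1*(-648)) + √1462/2) - 1942 = ((1420 + 648) + √1462/2) - 1942 = (2068 + √1462/2) - 1942 = 126 + √1462/2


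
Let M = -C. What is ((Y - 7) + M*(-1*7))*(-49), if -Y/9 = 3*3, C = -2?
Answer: 4998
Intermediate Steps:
Y = -81 (Y = -27*3 = -9*9 = -81)
M = 2 (M = -1*(-2) = 2)
((Y - 7) + M*(-1*7))*(-49) = ((-81 - 7) + 2*(-1*7))*(-49) = (-88 + 2*(-7))*(-49) = (-88 - 14)*(-49) = -102*(-49) = 4998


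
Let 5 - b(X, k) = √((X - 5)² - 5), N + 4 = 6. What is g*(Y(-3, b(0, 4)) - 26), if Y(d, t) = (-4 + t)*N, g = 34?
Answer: -816 - 136*√5 ≈ -1120.1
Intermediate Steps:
N = 2 (N = -4 + 6 = 2)
b(X, k) = 5 - √(-5 + (-5 + X)²) (b(X, k) = 5 - √((X - 5)² - 5) = 5 - √((-5 + X)² - 5) = 5 - √(-5 + (-5 + X)²))
Y(d, t) = -8 + 2*t (Y(d, t) = (-4 + t)*2 = -8 + 2*t)
g*(Y(-3, b(0, 4)) - 26) = 34*((-8 + 2*(5 - √(-5 + (-5 + 0)²))) - 26) = 34*((-8 + 2*(5 - √(-5 + (-5)²))) - 26) = 34*((-8 + 2*(5 - √(-5 + 25))) - 26) = 34*((-8 + 2*(5 - √20)) - 26) = 34*((-8 + 2*(5 - 2*√5)) - 26) = 34*((-8 + (10 - 4*√5)) - 26) = 34*((2 - 4*√5) - 26) = 34*(-24 - 4*√5) = -816 - 136*√5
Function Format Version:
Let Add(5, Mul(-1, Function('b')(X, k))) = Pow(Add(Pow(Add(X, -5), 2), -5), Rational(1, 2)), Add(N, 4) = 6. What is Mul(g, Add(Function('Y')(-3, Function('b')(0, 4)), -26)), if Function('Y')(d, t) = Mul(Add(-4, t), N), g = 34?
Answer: Add(-816, Mul(-136, Pow(5, Rational(1, 2)))) ≈ -1120.1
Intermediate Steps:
N = 2 (N = Add(-4, 6) = 2)
Function('b')(X, k) = Add(5, Mul(-1, Pow(Add(-5, Pow(Add(-5, X), 2)), Rational(1, 2)))) (Function('b')(X, k) = Add(5, Mul(-1, Pow(Add(Pow(Add(X, -5), 2), -5), Rational(1, 2)))) = Add(5, Mul(-1, Pow(Add(Pow(Add(-5, X), 2), -5), Rational(1, 2)))) = Add(5, Mul(-1, Pow(Add(-5, Pow(Add(-5, X), 2)), Rational(1, 2)))))
Function('Y')(d, t) = Add(-8, Mul(2, t)) (Function('Y')(d, t) = Mul(Add(-4, t), 2) = Add(-8, Mul(2, t)))
Mul(g, Add(Function('Y')(-3, Function('b')(0, 4)), -26)) = Mul(34, Add(Add(-8, Mul(2, Add(5, Mul(-1, Pow(Add(-5, Pow(Add(-5, 0), 2)), Rational(1, 2)))))), -26)) = Mul(34, Add(Add(-8, Mul(2, Add(5, Mul(-1, Pow(Add(-5, Pow(-5, 2)), Rational(1, 2)))))), -26)) = Mul(34, Add(Add(-8, Mul(2, Add(5, Mul(-1, Pow(Add(-5, 25), Rational(1, 2)))))), -26)) = Mul(34, Add(Add(-8, Mul(2, Add(5, Mul(-1, Pow(20, Rational(1, 2)))))), -26)) = Mul(34, Add(Add(-8, Mul(2, Add(5, Mul(-1, Mul(2, Pow(5, Rational(1, 2))))))), -26)) = Mul(34, Add(Add(-8, Mul(2, Add(5, Mul(-2, Pow(5, Rational(1, 2)))))), -26)) = Mul(34, Add(Add(-8, Add(10, Mul(-4, Pow(5, Rational(1, 2))))), -26)) = Mul(34, Add(Add(2, Mul(-4, Pow(5, Rational(1, 2)))), -26)) = Mul(34, Add(-24, Mul(-4, Pow(5, Rational(1, 2))))) = Add(-816, Mul(-136, Pow(5, Rational(1, 2))))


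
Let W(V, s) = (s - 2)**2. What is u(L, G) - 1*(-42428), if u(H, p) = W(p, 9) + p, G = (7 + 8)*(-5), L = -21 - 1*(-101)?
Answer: 42402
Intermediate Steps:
L = 80 (L = -21 + 101 = 80)
W(V, s) = (-2 + s)**2
G = -75 (G = 15*(-5) = -75)
u(H, p) = 49 + p (u(H, p) = (-2 + 9)**2 + p = 7**2 + p = 49 + p)
u(L, G) - 1*(-42428) = (49 - 75) - 1*(-42428) = -26 + 42428 = 42402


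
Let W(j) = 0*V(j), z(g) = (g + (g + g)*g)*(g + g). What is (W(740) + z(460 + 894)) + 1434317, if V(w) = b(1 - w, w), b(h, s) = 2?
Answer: 9934340405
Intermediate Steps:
V(w) = 2
z(g) = 2*g*(g + 2*g²) (z(g) = (g + (2*g)*g)*(2*g) = (g + 2*g²)*(2*g) = 2*g*(g + 2*g²))
W(j) = 0 (W(j) = 0*2 = 0)
(W(740) + z(460 + 894)) + 1434317 = (0 + (460 + 894)²*(2 + 4*(460 + 894))) + 1434317 = (0 + 1354²*(2 + 4*1354)) + 1434317 = (0 + 1833316*(2 + 5416)) + 1434317 = (0 + 1833316*5418) + 1434317 = (0 + 9932906088) + 1434317 = 9932906088 + 1434317 = 9934340405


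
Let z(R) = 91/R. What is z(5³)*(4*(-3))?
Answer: -1092/125 ≈ -8.7360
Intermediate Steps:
z(5³)*(4*(-3)) = (91/(5³))*(4*(-3)) = (91/125)*(-12) = -1092/125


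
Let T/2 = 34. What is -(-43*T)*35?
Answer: 102340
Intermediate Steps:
T = 68 (T = 2*34 = 68)
-(-43*T)*35 = -(-43*68)*35 = -(-2924)*35 = -1*(-102340) = 102340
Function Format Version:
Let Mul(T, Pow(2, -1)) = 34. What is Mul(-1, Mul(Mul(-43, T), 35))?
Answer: 102340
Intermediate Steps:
T = 68 (T = Mul(2, 34) = 68)
Mul(-1, Mul(Mul(-43, T), 35)) = Mul(-1, Mul(Mul(-43, 68), 35)) = Mul(-1, Mul(-2924, 35)) = Mul(-1, -102340) = 102340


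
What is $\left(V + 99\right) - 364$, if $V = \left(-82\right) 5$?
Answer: $-675$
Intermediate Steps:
$V = -410$
$\left(V + 99\right) - 364 = \left(-410 + 99\right) - 364 = -311 - 364 = -675$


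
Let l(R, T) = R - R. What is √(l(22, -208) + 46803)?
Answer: √46803 ≈ 216.34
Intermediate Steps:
l(R, T) = 0
√(l(22, -208) + 46803) = √(0 + 46803) = √46803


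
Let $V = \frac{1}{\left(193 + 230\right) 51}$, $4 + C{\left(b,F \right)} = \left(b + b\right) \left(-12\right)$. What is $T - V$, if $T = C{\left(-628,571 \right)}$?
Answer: $\frac{325061963}{21573} \approx 15068.0$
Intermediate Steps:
$C{\left(b,F \right)} = -4 - 24 b$ ($C{\left(b,F \right)} = -4 + \left(b + b\right) \left(-12\right) = -4 + 2 b \left(-12\right) = -4 - 24 b$)
$T = 15068$ ($T = -4 - -15072 = -4 + 15072 = 15068$)
$V = \frac{1}{21573}$ ($V = \frac{1}{423 \cdot 51} = \frac{1}{21573} \approx 4.6354 \cdot 10^{-5}$)
$T - V = 15068 - \frac{1}{21573} = \frac{325061963}{21573}$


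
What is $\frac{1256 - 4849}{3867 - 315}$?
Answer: $- \frac{3593}{3552} \approx -1.0115$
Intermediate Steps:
$\frac{1256 - 4849}{3867 - 315} = - \frac{3593}{3867 - 315} = - \frac{3593}{3552}$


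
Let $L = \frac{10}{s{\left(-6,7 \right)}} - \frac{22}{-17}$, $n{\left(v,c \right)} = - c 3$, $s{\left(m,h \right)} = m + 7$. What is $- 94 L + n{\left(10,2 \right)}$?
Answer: $- \frac{18150}{17} \approx -1067.6$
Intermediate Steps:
$s{\left(m,h \right)} = 7 + m$
$n{\left(v,c \right)} = - 3 c$
$L = \frac{192}{17}$ ($L = \frac{10}{7 - 6} - \frac{22}{-17} = \frac{10}{1} - - \frac{22}{17} = 10 \cdot 1 + \frac{22}{17} = 10 + \frac{22}{17} = \frac{192}{17} \approx 11.294$)
$- 94 L + n{\left(10,2 \right)} = \left(-94\right) \frac{192}{17} - 6 = - \frac{18048}{17} - 6 = - \frac{18150}{17}$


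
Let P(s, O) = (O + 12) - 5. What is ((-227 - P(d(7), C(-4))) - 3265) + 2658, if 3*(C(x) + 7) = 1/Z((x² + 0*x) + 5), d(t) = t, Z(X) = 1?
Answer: -2503/3 ≈ -834.33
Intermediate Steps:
C(x) = -20/3 (C(x) = -7 + (⅓)/1 = -7 + (⅓)*1 = -7 + ⅓ = -20/3)
P(s, O) = 7 + O (P(s, O) = (12 + O) - 5 = 7 + O)
((-227 - P(d(7), C(-4))) - 3265) + 2658 = ((-227 - (7 - 20/3)) - 3265) + 2658 = ((-227 - 1*⅓) - 3265) + 2658 = ((-227 - ⅓) - 3265) + 2658 = (-682/3 - 3265) + 2658 = -10477/3 + 2658 = -2503/3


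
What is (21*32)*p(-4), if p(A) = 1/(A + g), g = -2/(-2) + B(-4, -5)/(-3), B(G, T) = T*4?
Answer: 2016/11 ≈ 183.27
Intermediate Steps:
B(G, T) = 4*T
g = 23/3 (g = -2/(-2) + (4*(-5))/(-3) = -2*(-1/2) - 20*(-1/3) = 1 + 20/3 = 23/3 ≈ 7.6667)
p(A) = 1/(23/3 + A) (p(A) = 1/(A + 23/3) = 1/(23/3 + A))
(21*32)*p(-4) = (21*32)*(3/(23 + 3*(-4))) = 672*(3/(23 - 12)) = 672*(3/11) = 2016/11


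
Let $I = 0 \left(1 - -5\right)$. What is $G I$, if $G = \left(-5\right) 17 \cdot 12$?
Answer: $0$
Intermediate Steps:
$I = 0$ ($I = 0 \left(1 + 5\right) = 0 \cdot 6 = 0$)
$G = -1020$ ($G = \left(-85\right) 12 = -1020$)
$G I = \left(-1020\right) 0 = 0$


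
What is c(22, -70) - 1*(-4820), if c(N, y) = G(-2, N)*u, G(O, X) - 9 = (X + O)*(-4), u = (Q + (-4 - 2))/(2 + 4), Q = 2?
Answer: 14602/3 ≈ 4867.3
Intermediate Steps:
u = -⅔ (u = (2 + (-4 - 2))/(2 + 4) = (2 - 6)/6 = -4*⅙ = -⅔ ≈ -0.66667)
G(O, X) = 9 - 4*O - 4*X (G(O, X) = 9 + (X + O)*(-4) = 9 + (O + X)*(-4) = 9 + (-4*O - 4*X) = 9 - 4*O - 4*X)
c(N, y) = -34/3 + 8*N/3 (c(N, y) = (9 - 4*(-2) - 4*N)*(-⅔) = (9 + 8 - 4*N)*(-⅔) = (17 - 4*N)*(-⅔) = -34/3 + 8*N/3)
c(22, -70) - 1*(-4820) = (-34/3 + (8/3)*22) - 1*(-4820) = (-34/3 + 176/3) + 4820 = 142/3 + 4820 = 14602/3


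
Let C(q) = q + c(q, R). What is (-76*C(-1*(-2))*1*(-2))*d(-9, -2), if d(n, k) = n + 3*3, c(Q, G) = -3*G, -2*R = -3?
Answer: 0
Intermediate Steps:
R = 3/2 (R = -½*(-3) = 3/2 ≈ 1.5000)
d(n, k) = 9 + n (d(n, k) = n + 9 = 9 + n)
C(q) = -9/2 + q (C(q) = q - 3*3/2 = q - 9/2 = -9/2 + q)
(-76*C(-1*(-2))*1*(-2))*d(-9, -2) = (-76*(-9/2 - 1*(-2))*1*(-2))*(9 - 9) = -76*(-9/2 + 2)*1*(-2)*0 = -76*(-5/2*1)*(-2)*0 = -(-190)*(-2)*0 = -76*5*0 = -380*0 = 0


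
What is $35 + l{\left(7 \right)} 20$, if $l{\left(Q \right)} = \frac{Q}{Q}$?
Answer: $55$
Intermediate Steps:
$l{\left(Q \right)} = 1$
$35 + l{\left(7 \right)} 20 = 35 + 1 \cdot 20 = 35 + 20 = 55$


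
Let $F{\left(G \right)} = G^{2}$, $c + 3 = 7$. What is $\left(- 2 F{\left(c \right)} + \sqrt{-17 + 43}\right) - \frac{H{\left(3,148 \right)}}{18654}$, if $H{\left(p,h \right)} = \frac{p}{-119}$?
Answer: $- \frac{23678143}{739942} + \sqrt{26} \approx -26.901$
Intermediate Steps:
$c = 4$ ($c = -3 + 7 = 4$)
$H{\left(p,h \right)} = - \frac{p}{119}$ ($H{\left(p,h \right)} = p \left(- \frac{1}{119}\right) = - \frac{p}{119}$)
$\left(- 2 F{\left(c \right)} + \sqrt{-17 + 43}\right) - \frac{H{\left(3,148 \right)}}{18654} = \left(- 2 \cdot 4^{2} + \sqrt{-17 + 43}\right) - \frac{\left(- \frac{1}{119}\right) 3}{18654} = \left(\left(-2\right) 16 + \sqrt{26}\right) - \left(- \frac{3}{119}\right) \frac{1}{18654} = \left(-32 + \sqrt{26}\right) - - \frac{1}{739942} = \left(-32 + \sqrt{26}\right) + \frac{1}{739942} = - \frac{23678143}{739942} + \sqrt{26}$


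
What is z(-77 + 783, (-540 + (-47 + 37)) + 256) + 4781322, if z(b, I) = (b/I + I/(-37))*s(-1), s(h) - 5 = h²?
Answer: 8668597100/1813 ≈ 4.7814e+6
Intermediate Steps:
s(h) = 5 + h²
z(b, I) = -6*I/37 + 6*b/I (z(b, I) = (b/I + I/(-37))*(5 + (-1)²) = (b/I + I*(-1/37))*(5 + 1) = (b/I - I/37)*6 = (-I/37 + b/I)*6 = -6*I/37 + 6*b/I)
z(-77 + 783, (-540 + (-47 + 37)) + 256) + 4781322 = (-6*((-540 + (-47 + 37)) + 256)/37 + 6*(-77 + 783)/((-540 + (-47 + 37)) + 256)) + 4781322 = (-6*((-540 - 10) + 256)/37 + 6*706/((-540 - 10) + 256)) + 4781322 = (-6*(-550 + 256)/37 + 6*706/(-550 + 256)) + 4781322 = (-6/37*(-294) + 6*706/(-294)) + 4781322 = (1764/37 + 6*706*(-1/294)) + 4781322 = (1764/37 - 706/49) + 4781322 = 60314/1813 + 4781322 = 8668597100/1813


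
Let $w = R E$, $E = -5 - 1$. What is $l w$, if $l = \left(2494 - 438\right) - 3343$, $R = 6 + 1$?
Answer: $54054$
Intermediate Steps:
$R = 7$
$l = -1287$ ($l = 2056 - 3343 = -1287$)
$E = -6$
$w = -42$ ($w = 7 \left(-6\right) = -42$)
$l w = \left(-1287\right) \left(-42\right) = 54054$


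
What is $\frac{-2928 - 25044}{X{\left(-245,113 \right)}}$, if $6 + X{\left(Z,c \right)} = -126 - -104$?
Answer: $999$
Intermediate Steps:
$X{\left(Z,c \right)} = -28$ ($X{\left(Z,c \right)} = -6 - 22 = -28$)
$\frac{-2928 - 25044}{X{\left(-245,113 \right)}} = \frac{-2928 - 25044}{-28} = \left(-2928 - 25044\right) \left(- \frac{1}{28}\right) = \left(-27972\right) \left(- \frac{1}{28}\right) = 999$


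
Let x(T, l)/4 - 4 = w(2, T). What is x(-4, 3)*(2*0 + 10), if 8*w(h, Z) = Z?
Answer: 140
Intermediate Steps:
w(h, Z) = Z/8
x(T, l) = 16 + T/2 (x(T, l) = 16 + 4*(T/8) = 16 + T/2)
x(-4, 3)*(2*0 + 10) = (16 + (½)*(-4))*(2*0 + 10) = (16 - 2)*(0 + 10) = 14*10 = 140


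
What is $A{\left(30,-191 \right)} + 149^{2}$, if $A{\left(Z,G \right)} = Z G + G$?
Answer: $16280$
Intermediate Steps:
$A{\left(Z,G \right)} = G + G Z$ ($A{\left(Z,G \right)} = G Z + G = G + G Z$)
$A{\left(30,-191 \right)} + 149^{2} = - 191 \left(1 + 30\right) + 149^{2} = \left(-191\right) 31 + 22201 = -5921 + 22201 = 16280$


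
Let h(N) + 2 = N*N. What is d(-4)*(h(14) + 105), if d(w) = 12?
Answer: 3588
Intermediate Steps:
h(N) = -2 + N² (h(N) = -2 + N*N = -2 + N²)
d(-4)*(h(14) + 105) = 12*((-2 + 14²) + 105) = 12*((-2 + 196) + 105) = 12*(194 + 105) = 12*299 = 3588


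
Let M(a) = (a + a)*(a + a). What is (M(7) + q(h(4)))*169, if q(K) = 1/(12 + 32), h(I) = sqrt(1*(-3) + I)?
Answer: 1457625/44 ≈ 33128.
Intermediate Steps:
h(I) = sqrt(-3 + I)
q(K) = 1/44
M(a) = 4*a**2 (M(a) = (2*a)*(2*a) = 4*a**2)
(M(7) + q(h(4)))*169 = (4*7**2 + 1/44)*169 = (4*49 + 1/44)*169 = (196 + 1/44)*169 = (8625/44)*169 = 1457625/44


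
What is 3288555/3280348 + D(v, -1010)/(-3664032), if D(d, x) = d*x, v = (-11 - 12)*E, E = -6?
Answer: 260553867875/250402084232 ≈ 1.0405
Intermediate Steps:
v = 138 (v = (-11 - 12)*(-6) = -23*(-6) = 138)
3288555/3280348 + D(v, -1010)/(-3664032) = 3288555/3280348 + (138*(-1010))/(-3664032) = 3288555*(1/3280348) - 139380*(-1/3664032) = 3288555/3280348 + 11615/305336 = 260553867875/250402084232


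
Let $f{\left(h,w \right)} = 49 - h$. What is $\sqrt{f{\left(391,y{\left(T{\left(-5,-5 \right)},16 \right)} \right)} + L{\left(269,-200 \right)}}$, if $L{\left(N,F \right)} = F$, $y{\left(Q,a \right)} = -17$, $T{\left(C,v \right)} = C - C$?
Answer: $i \sqrt{542} \approx 23.281 i$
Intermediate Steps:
$T{\left(C,v \right)} = 0$
$\sqrt{f{\left(391,y{\left(T{\left(-5,-5 \right)},16 \right)} \right)} + L{\left(269,-200 \right)}} = \sqrt{\left(49 - 391\right) - 200} = \sqrt{-342 - 200} = \sqrt{-542} = i \sqrt{542}$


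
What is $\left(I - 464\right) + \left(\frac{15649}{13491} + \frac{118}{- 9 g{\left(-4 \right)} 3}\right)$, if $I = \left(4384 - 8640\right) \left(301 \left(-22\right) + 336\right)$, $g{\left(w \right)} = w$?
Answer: $\frac{2165528445727}{80946} \approx 2.6753 \cdot 10^{7}$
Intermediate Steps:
$I = 26753216$ ($I = - 4256 \left(-6622 + 336\right) = \left(-4256\right) \left(-6286\right) = 26753216$)
$\left(I - 464\right) + \left(\frac{15649}{13491} + \frac{118}{- 9 g{\left(-4 \right)} 3}\right) = \left(26753216 - 464\right) + \left(\frac{15649}{13491} + \frac{118}{\left(-9\right) \left(-4\right) 3}\right) = 26752752 + \left(15649 \cdot \frac{1}{13491} + \frac{118}{36 \cdot 3}\right) = 26752752 + \left(\frac{15649}{13491} + \frac{118}{108}\right) = 26752752 + \left(\frac{15649}{13491} + 118 \cdot \frac{1}{108}\right) = 26752752 + \left(\frac{15649}{13491} + \frac{59}{54}\right) = 26752752 + \frac{182335}{80946} = \frac{2165528445727}{80946}$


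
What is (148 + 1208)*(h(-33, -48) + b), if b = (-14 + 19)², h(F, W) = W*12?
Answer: -747156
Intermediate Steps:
h(F, W) = 12*W
b = 25 (b = 5² = 25)
(148 + 1208)*(h(-33, -48) + b) = (148 + 1208)*(12*(-48) + 25) = 1356*(-576 + 25) = 1356*(-551) = -747156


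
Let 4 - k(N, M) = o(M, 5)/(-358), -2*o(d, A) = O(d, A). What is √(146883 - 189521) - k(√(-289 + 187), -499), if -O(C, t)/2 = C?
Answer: -933/358 + I*√42638 ≈ -2.6061 + 206.49*I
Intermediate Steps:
O(C, t) = -2*C
o(d, A) = d (o(d, A) = -(-1)*d = d)
k(N, M) = 4 + M/358 (k(N, M) = 4 - M/(-358) = 4 - M*(-1)/358 = 4 - (-1)*M/358 = 4 + M/358)
√(146883 - 189521) - k(√(-289 + 187), -499) = √(146883 - 189521) - (4 + (1/358)*(-499)) = √(-42638) - (4 - 499/358) = I*√42638 - 1*933/358 = I*√42638 - 933/358 = -933/358 + I*√42638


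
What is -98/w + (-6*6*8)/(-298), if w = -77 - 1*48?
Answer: 32602/18625 ≈ 1.7504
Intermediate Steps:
w = -125 (w = -77 - 48 = -125)
-98/w + (-6*6*8)/(-298) = -98/(-125) + (-6*6*8)/(-298) = -98*(-1/125) - 36*8*(-1/298) = 98/125 - 288*(-1/298) = 98/125 + 144/149 = 32602/18625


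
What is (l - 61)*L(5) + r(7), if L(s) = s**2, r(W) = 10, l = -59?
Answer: -2990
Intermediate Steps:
(l - 61)*L(5) + r(7) = (-59 - 61)*5**2 + 10 = -120*25 + 10 = -3000 + 10 = -2990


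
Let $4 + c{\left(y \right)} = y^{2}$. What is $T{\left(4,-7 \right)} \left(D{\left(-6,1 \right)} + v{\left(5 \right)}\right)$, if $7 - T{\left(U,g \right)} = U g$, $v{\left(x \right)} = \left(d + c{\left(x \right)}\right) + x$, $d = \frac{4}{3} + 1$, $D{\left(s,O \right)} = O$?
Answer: $\frac{3080}{3} \approx 1026.7$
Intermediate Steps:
$d = \frac{7}{3}$ ($d = 4 \cdot \frac{1}{3} + 1 = \frac{4}{3} + 1 = \frac{7}{3} \approx 2.3333$)
$c{\left(y \right)} = -4 + y^{2}$
$v{\left(x \right)} = - \frac{5}{3} + x + x^{2}$ ($v{\left(x \right)} = \left(\frac{7}{3} + \left(-4 + x^{2}\right)\right) + x = \left(- \frac{5}{3} + x^{2}\right) + x = - \frac{5}{3} + x + x^{2}$)
$T{\left(U,g \right)} = 7 - U g$
$T{\left(4,-7 \right)} \left(D{\left(-6,1 \right)} + v{\left(5 \right)}\right) = \left(7 - 4 \left(-7\right)\right) \left(1 + \left(- \frac{5}{3} + 5 + 5^{2}\right)\right) = \left(7 + 28\right) \left(1 + \left(- \frac{5}{3} + 5 + 25\right)\right) = 35 \left(1 + \frac{85}{3}\right) = 35 \cdot \frac{88}{3} = \frac{3080}{3}$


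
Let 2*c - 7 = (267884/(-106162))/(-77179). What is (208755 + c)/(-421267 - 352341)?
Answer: -1710457968020925/6338539353468784 ≈ -0.26985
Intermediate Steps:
c = 28677303435/8193476998 (c = 7/2 + ((267884/(-106162))/(-77179))/2 = 7/2 + ((267884*(-1/106162))*(-1/77179))/2 = 7/2 + (-133942/53081*(-1/77179))/2 = 7/2 + (1/2)*(133942/4096738499) = 7/2 + 66971/4096738499 = 28677303435/8193476998 ≈ 3.5000)
(208755 + c)/(-421267 - 352341) = (208755 + 28677303435/8193476998)/(-421267 - 352341) = (1710457968020925/8193476998)/(-773608) = (1710457968020925/8193476998)*(-1/773608) = -1710457968020925/6338539353468784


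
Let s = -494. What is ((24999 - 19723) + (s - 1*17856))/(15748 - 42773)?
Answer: 13074/27025 ≈ 0.48377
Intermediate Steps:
((24999 - 19723) + (s - 1*17856))/(15748 - 42773) = ((24999 - 19723) + (-494 - 1*17856))/(15748 - 42773) = (5276 + (-494 - 17856))/(-27025) = (5276 - 18350)*(-1/27025) = -13074*(-1/27025) = 13074/27025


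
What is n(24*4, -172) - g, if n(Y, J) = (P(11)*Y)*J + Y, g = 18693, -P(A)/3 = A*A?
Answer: 5975259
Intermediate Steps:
P(A) = -3*A**2 (P(A) = -3*A*A = -3*A**2)
n(Y, J) = Y - 363*J*Y (n(Y, J) = ((-3*11**2)*Y)*J + Y = ((-3*121)*Y)*J + Y = (-363*Y)*J + Y = -363*J*Y + Y = Y - 363*J*Y)
n(24*4, -172) - g = (24*4)*(1 - 363*(-172)) - 1*18693 = 96*(1 + 62436) - 18693 = 96*62437 - 18693 = 5993952 - 18693 = 5975259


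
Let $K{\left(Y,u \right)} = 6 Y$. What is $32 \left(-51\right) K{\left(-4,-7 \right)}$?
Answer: $39168$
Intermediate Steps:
$32 \left(-51\right) K{\left(-4,-7 \right)} = 32 \left(-51\right) 6 \left(-4\right) = \left(-1632\right) \left(-24\right) = 39168$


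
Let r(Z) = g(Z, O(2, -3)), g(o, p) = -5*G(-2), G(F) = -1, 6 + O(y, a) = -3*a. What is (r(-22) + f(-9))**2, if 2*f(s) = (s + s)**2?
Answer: 27889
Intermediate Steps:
O(y, a) = -6 - 3*a
g(o, p) = 5 (g(o, p) = -5*(-1) = 5)
f(s) = 2*s**2 (f(s) = (s + s)**2/2 = (2*s)**2/2 = (4*s**2)/2 = 2*s**2)
r(Z) = 5
(r(-22) + f(-9))**2 = (5 + 2*(-9)**2)**2 = (5 + 2*81)**2 = (5 + 162)**2 = 167**2 = 27889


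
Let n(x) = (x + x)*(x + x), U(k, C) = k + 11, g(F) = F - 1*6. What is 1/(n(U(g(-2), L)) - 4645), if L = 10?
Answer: -1/4609 ≈ -0.00021697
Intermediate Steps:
g(F) = -6 + F (g(F) = F - 6 = -6 + F)
U(k, C) = 11 + k
n(x) = 4*x² (n(x) = (2*x)*(2*x) = 4*x²)
1/(n(U(g(-2), L)) - 4645) = 1/(4*(11 + (-6 - 2))² - 4645) = 1/(4*(11 - 8)² - 4645) = 1/(4*3² - 4645) = 1/(4*9 - 4645) = 1/(36 - 4645) = 1/(-4609) = -1/4609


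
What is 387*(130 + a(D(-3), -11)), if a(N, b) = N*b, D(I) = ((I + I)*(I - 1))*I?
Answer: 356814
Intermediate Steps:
D(I) = 2*I²*(-1 + I) (D(I) = ((2*I)*(-1 + I))*I = (2*I*(-1 + I))*I = 2*I²*(-1 + I))
387*(130 + a(D(-3), -11)) = 387*(130 + (2*(-3)²*(-1 - 3))*(-11)) = 387*(130 + (2*9*(-4))*(-11)) = 387*(130 - 72*(-11)) = 387*(130 + 792) = 387*922 = 356814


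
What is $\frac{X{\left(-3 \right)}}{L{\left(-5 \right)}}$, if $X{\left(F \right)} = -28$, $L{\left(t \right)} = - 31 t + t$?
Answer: $- \frac{14}{75} \approx -0.18667$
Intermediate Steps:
$L{\left(t \right)} = - 30 t$
$\frac{X{\left(-3 \right)}}{L{\left(-5 \right)}} = - \frac{28}{\left(-30\right) \left(-5\right)} = - \frac{28}{150} = \left(-28\right) \frac{1}{150} = - \frac{14}{75}$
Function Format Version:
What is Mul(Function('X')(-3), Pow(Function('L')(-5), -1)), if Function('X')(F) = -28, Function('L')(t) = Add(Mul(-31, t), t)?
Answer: Rational(-14, 75) ≈ -0.18667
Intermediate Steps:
Function('L')(t) = Mul(-30, t)
Mul(Function('X')(-3), Pow(Function('L')(-5), -1)) = Mul(-28, Pow(Mul(-30, -5), -1)) = Mul(-28, Pow(150, -1)) = Mul(-28, Rational(1, 150)) = Rational(-14, 75)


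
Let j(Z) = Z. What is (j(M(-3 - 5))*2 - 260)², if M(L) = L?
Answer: 76176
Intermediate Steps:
(j(M(-3 - 5))*2 - 260)² = ((-3 - 5)*2 - 260)² = (-8*2 - 260)² = (-16 - 260)² = (-276)² = 76176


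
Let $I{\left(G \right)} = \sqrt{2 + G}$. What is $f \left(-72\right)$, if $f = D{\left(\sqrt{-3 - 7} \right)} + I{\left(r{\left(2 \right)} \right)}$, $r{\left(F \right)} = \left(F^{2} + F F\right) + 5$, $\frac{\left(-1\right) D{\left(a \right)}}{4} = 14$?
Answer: $4032 - 72 \sqrt{15} \approx 3753.1$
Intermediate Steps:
$D{\left(a \right)} = -56$ ($D{\left(a \right)} = \left(-4\right) 14 = -56$)
$r{\left(F \right)} = 5 + 2 F^{2}$ ($r{\left(F \right)} = \left(F^{2} + F^{2}\right) + 5 = 2 F^{2} + 5 = 5 + 2 F^{2}$)
$f = -56 + \sqrt{15}$ ($f = -56 + \sqrt{2 + \left(5 + 2 \cdot 2^{2}\right)} = -56 + \sqrt{2 + \left(5 + 2 \cdot 4\right)} = -56 + \sqrt{2 + \left(5 + 8\right)} = -56 + \sqrt{2 + 13} = -56 + \sqrt{15} \approx -52.127$)
$f \left(-72\right) = \left(-56 + \sqrt{15}\right) \left(-72\right) = 4032 - 72 \sqrt{15}$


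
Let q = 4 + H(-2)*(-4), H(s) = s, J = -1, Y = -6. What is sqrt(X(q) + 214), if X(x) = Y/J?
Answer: 2*sqrt(55) ≈ 14.832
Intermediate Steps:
q = 12 (q = 4 - 2*(-4) = 4 + 8 = 12)
X(x) = 6 (X(x) = -6/(-1) = -6*(-1) = 6)
sqrt(X(q) + 214) = sqrt(6 + 214) = sqrt(220) = 2*sqrt(55)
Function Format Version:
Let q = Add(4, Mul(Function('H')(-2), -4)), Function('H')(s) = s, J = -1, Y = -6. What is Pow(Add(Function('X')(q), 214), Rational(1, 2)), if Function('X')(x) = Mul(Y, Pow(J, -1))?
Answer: Mul(2, Pow(55, Rational(1, 2))) ≈ 14.832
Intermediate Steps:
q = 12 (q = Add(4, Mul(-2, -4)) = Add(4, 8) = 12)
Function('X')(x) = 6 (Function('X')(x) = Mul(-6, Pow(-1, -1)) = Mul(-6, -1) = 6)
Pow(Add(Function('X')(q), 214), Rational(1, 2)) = Pow(Add(6, 214), Rational(1, 2)) = Pow(220, Rational(1, 2)) = Mul(2, Pow(55, Rational(1, 2)))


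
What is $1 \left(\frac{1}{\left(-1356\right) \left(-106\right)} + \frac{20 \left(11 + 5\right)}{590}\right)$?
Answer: $\frac{4599611}{8480424} \approx 0.54238$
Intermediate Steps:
$1 \left(\frac{1}{\left(-1356\right) \left(-106\right)} + \frac{20 \left(11 + 5\right)}{590}\right) = 1 \left(\left(- \frac{1}{1356}\right) \left(- \frac{1}{106}\right) + 20 \cdot 16 \cdot \frac{1}{590}\right) = 1 \left(\frac{1}{143736} + 320 \cdot \frac{1}{590}\right) = 1 \left(\frac{1}{143736} + \frac{32}{59}\right) = 1 \cdot \frac{4599611}{8480424} = \frac{4599611}{8480424}$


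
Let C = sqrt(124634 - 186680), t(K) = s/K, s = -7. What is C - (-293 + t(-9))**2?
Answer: -6916900/81 + 9*I*sqrt(766) ≈ -85394.0 + 249.09*I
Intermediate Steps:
t(K) = -7/K
C = 9*I*sqrt(766) (C = sqrt(-62046) = 9*I*sqrt(766) ≈ 249.09*I)
C - (-293 + t(-9))**2 = 9*I*sqrt(766) - (-293 - 7/(-9))**2 = 9*I*sqrt(766) - (-293 - 7*(-1/9))**2 = 9*I*sqrt(766) - (-293 + 7/9)**2 = 9*I*sqrt(766) - (-2630/9)**2 = 9*I*sqrt(766) - 1*6916900/81 = 9*I*sqrt(766) - 6916900/81 = -6916900/81 + 9*I*sqrt(766)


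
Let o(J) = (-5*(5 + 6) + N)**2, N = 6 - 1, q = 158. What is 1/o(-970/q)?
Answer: 1/2500 ≈ 0.00040000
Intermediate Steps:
N = 5
o(J) = 2500 (o(J) = (-5*(5 + 6) + 5)**2 = (-5*11 + 5)**2 = (-55 + 5)**2 = (-50)**2 = 2500)
1/o(-970/q) = 1/2500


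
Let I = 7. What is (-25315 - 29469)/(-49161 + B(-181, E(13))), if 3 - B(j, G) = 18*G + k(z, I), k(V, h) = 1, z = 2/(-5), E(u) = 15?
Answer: 54784/49429 ≈ 1.1083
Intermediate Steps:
z = -2/5 (z = 2*(-1/5) = -2/5 ≈ -0.40000)
B(j, G) = 2 - 18*G (B(j, G) = 3 - (18*G + 1) = 3 - (1 + 18*G) = 3 + (-1 - 18*G) = 2 - 18*G)
(-25315 - 29469)/(-49161 + B(-181, E(13))) = (-25315 - 29469)/(-49161 + (2 - 18*15)) = -54784/(-49161 + (2 - 270)) = -54784/(-49161 - 268) = -54784/(-49429) = -54784*(-1/49429) = 54784/49429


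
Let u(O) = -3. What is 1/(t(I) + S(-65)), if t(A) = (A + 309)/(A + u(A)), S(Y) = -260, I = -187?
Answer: -95/24761 ≈ -0.0038367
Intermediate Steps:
t(A) = (309 + A)/(-3 + A) (t(A) = (A + 309)/(A - 3) = (309 + A)/(-3 + A))
1/(t(I) + S(-65)) = 1/((309 - 187)/(-3 - 187) - 260) = 1/(122/(-190) - 260) = 1/(-1/190*122 - 260) = 1/(-61/95 - 260) = 1/(-24761/95) = -95/24761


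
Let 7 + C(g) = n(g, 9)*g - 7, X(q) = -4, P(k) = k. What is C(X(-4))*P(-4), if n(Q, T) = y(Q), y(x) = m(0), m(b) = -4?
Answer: -8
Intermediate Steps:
y(x) = -4
n(Q, T) = -4
C(g) = -14 - 4*g (C(g) = -7 + (-4*g - 7) = -7 + (-7 - 4*g) = -14 - 4*g)
C(X(-4))*P(-4) = (-14 - 4*(-4))*(-4) = (-14 + 16)*(-4) = 2*(-4) = -8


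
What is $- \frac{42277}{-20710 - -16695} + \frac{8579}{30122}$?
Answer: $\frac{1307912479}{120939830} \approx 10.815$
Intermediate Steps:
$- \frac{42277}{-20710 - -16695} + \frac{8579}{30122} = - \frac{42277}{-20710 + 16695} + 8579 \cdot \frac{1}{30122} = - \frac{42277}{-4015} + \frac{8579}{30122} = \left(-42277\right) \left(- \frac{1}{4015}\right) + \frac{8579}{30122} = \frac{42277}{4015} + \frac{8579}{30122} = \frac{1307912479}{120939830}$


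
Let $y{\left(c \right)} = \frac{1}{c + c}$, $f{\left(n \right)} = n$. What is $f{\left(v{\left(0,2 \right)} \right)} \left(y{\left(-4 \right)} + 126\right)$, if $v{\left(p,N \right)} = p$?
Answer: $0$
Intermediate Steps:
$y{\left(c \right)} = \frac{1}{2 c}$
$f{\left(v{\left(0,2 \right)} \right)} \left(y{\left(-4 \right)} + 126\right) = 0 \left(\frac{1}{2 \left(-4\right)} + 126\right) = 0 \left(\frac{1}{2} \left(- \frac{1}{4}\right) + 126\right) = 0 \left(- \frac{1}{8} + 126\right) = 0 \cdot \frac{1007}{8} = 0$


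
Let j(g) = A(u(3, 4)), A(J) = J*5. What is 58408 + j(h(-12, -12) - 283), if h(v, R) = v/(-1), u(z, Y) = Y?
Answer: 58428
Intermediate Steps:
h(v, R) = -v (h(v, R) = v*(-1) = -v)
A(J) = 5*J
j(g) = 20 (j(g) = 5*4 = 20)
58408 + j(h(-12, -12) - 283) = 58408 + 20 = 58428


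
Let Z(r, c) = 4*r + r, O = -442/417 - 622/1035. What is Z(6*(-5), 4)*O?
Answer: 2389480/9591 ≈ 249.14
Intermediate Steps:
O = -238948/143865 (O = -442*1/417 - 622*1/1035 = -442/417 - 622/1035 = -238948/143865 ≈ -1.6609)
Z(r, c) = 5*r
Z(6*(-5), 4)*O = (5*(6*(-5)))*(-238948/143865) = (5*(-30))*(-238948/143865) = -150*(-238948/143865) = 2389480/9591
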